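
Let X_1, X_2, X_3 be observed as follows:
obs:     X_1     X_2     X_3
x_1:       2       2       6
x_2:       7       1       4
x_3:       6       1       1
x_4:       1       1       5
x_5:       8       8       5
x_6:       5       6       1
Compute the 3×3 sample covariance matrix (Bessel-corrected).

Step 1 — column means:
  mean(X_1) = (2 + 7 + 6 + 1 + 8 + 5) / 6 = 29/6 = 4.8333
  mean(X_2) = (2 + 1 + 1 + 1 + 8 + 6) / 6 = 19/6 = 3.1667
  mean(X_3) = (6 + 4 + 1 + 5 + 5 + 1) / 6 = 22/6 = 3.6667

Step 2 — sample covariance S[i,j] = (1/(n-1)) · Σ_k (x_{k,i} - mean_i) · (x_{k,j} - mean_j), with n-1 = 5.
  S[X_1,X_1] = ((-2.8333)·(-2.8333) + (2.1667)·(2.1667) + (1.1667)·(1.1667) + (-3.8333)·(-3.8333) + (3.1667)·(3.1667) + (0.1667)·(0.1667)) / 5 = 38.8333/5 = 7.7667
  S[X_1,X_2] = ((-2.8333)·(-1.1667) + (2.1667)·(-2.1667) + (1.1667)·(-2.1667) + (-3.8333)·(-2.1667) + (3.1667)·(4.8333) + (0.1667)·(2.8333)) / 5 = 20.1667/5 = 4.0333
  S[X_1,X_3] = ((-2.8333)·(2.3333) + (2.1667)·(0.3333) + (1.1667)·(-2.6667) + (-3.8333)·(1.3333) + (3.1667)·(1.3333) + (0.1667)·(-2.6667)) / 5 = -10.3333/5 = -2.0667
  S[X_2,X_2] = ((-1.1667)·(-1.1667) + (-2.1667)·(-2.1667) + (-2.1667)·(-2.1667) + (-2.1667)·(-2.1667) + (4.8333)·(4.8333) + (2.8333)·(2.8333)) / 5 = 46.8333/5 = 9.3667
  S[X_2,X_3] = ((-1.1667)·(2.3333) + (-2.1667)·(0.3333) + (-2.1667)·(-2.6667) + (-2.1667)·(1.3333) + (4.8333)·(1.3333) + (2.8333)·(-2.6667)) / 5 = -1.6667/5 = -0.3333
  S[X_3,X_3] = ((2.3333)·(2.3333) + (0.3333)·(0.3333) + (-2.6667)·(-2.6667) + (1.3333)·(1.3333) + (1.3333)·(1.3333) + (-2.6667)·(-2.6667)) / 5 = 23.3333/5 = 4.6667

S is symmetric (S[j,i] = S[i,j]). Assembling:

S = [[7.7667, 4.0333, -2.0667],
 [4.0333, 9.3667, -0.3333],
 [-2.0667, -0.3333, 4.6667]]


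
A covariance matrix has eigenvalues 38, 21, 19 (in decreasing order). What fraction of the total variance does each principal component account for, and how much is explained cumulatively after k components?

Step 1 — total variance = trace(Sigma) = Σ λ_i = 38 + 21 + 19 = 78.

Step 2 — fraction explained by component i = λ_i / Σ λ:
  PC1: 38/78 = 0.4872
  PC2: 21/78 = 0.2692
  PC3: 19/78 = 0.2436

Step 3 — cumulative fraction after k components = (λ_1 + ... + λ_k) / Σ λ:
  k = 1: 38/78 = 0.4872
  k = 2: (38 + 21)/78 = 59/78 = 0.7564
  k = 3: (38 + 21 + 19)/78 = 78/78 = 1

Summary (fraction, with percent):

explained: PC1 0.4872 (48.72%), PC2 0.2692 (26.92%), PC3 0.2436 (24.36%);  cumulative: 0.4872, 0.7564, 1


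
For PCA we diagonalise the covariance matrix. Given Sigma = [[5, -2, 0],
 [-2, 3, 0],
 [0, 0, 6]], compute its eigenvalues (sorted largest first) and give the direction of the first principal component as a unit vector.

Step 1 — characteristic polynomial p(λ) = det(λI - Sigma) = λ³ - tr·λ² + c_1·λ - det, where tr = trace, c_1 = sum of the principal 2×2 minors, det = det(Sigma):
  tr = 5 + 3 + 6 = 14,
  c_1 = (5·3 - (-2)²) + (5·6 - (0)²) + (3·6 - (0)²) = 11 + 30 + 18 = 59,
  det = 5·(3·6 - (0)²) - (-2)·((-2)·6 - (0)·(0)) + (0)·((-2)·(0) - 3·(0)) = 5·(18) - (-2)·(-12) + (0)·(0) = 66.
  So p(λ) = λ³ - 14λ² + 59λ - 66.
Step 2 — look for an integer root (rational root theorem: any rational root is an integer divisor of 66). Testing λ = 6:
  p(6) = 216 - 504 + 354 - 66 = 0  ✓
  Dividing out (λ - 6): p(λ) = (λ - 6)(λ² - 8λ + 11).
Step 3 — remaining eigenvalues from the quadratic λ² - 8λ + 11 = 0:
  Δ = 8² - 4·11 = 64 - 44 = 20,  λ = (8 ± √20)/2 = (8 ± 4.4721)/2 ≈ 6.2361 or 1.7639.
  Sorted: λ_1 = 6.2361,  λ_2 = 6,  λ_3 = 1.7639  (check: sum = 14 = tr ✓).

Step 4 — unit eigenvector for λ_1 ≈ 6.2361: v spans the null space of (Sigma - λ_1 I), whose rows are
  r_1 = (-1.2361, -2, 0),  r_2 = (-2, -3.2361, 0),  r_3 = (0, 0, -0.2361).
  v is orthogonal to every row, so take v ∝ r_1 × r_3 = ((-2)·(-0.2361) - (0)·(0), (0)·(0) - (-1.2361)·(-0.2361), (-1.2361)·(0) - (-2)·(0)) ≈ (0.4721, -0.2918, 0).
  Let u = (0.4721, -0.2918, 0).
  ||u|| = √((0.4721)² + (-0.2918)² + (0)²) = √(0.3081) ≈ 0.555,  v_1 = u/||u|| ≈ (0.8507, -0.5257, 0) (||v_1|| = 1).

λ_1 = 6.2361,  λ_2 = 6,  λ_3 = 1.7639;  v_1 ≈ (0.8507, -0.5257, 0)


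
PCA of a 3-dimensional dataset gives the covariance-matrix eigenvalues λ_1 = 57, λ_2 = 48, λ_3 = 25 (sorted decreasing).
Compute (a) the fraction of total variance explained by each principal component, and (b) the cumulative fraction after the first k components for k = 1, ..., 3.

Step 1 — total variance = trace(Sigma) = Σ λ_i = 57 + 48 + 25 = 130.

Step 2 — fraction explained by component i = λ_i / Σ λ:
  PC1: 57/130 = 0.4385
  PC2: 48/130 = 0.3692
  PC3: 25/130 = 0.1923

Step 3 — cumulative fraction after k components = (λ_1 + ... + λ_k) / Σ λ:
  k = 1: 57/130 = 0.4385
  k = 2: (57 + 48)/130 = 105/130 = 0.8077
  k = 3: (57 + 48 + 25)/130 = 130/130 = 1

Summary (fraction, with percent):

explained: PC1 0.4385 (43.85%), PC2 0.3692 (36.92%), PC3 0.1923 (19.23%);  cumulative: 0.4385, 0.8077, 1


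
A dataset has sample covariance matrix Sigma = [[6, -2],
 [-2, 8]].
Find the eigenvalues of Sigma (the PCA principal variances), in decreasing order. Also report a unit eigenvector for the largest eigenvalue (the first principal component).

Step 1 — characteristic polynomial of 2×2 Sigma:
  det(Sigma - λI) = λ² - trace · λ + det = 0.
  trace = 6 + 8 = 14, det = 6·8 - (-2)² = 44.
Step 2 — discriminant:
  Δ = trace² - 4·det = 196 - 176 = 20.
Step 3 — eigenvalues:
  λ = (trace ± √Δ)/2 = (14 ± 4.4721)/2,
  λ_1 = 9.2361,  λ_2 = 4.7639.

Step 4 — unit eigenvector for λ_1: solve (Sigma - λ_1 I)v = 0. First row:
  (6 - 9.2361)·v_x + (-2)·v_y = 0, i.e. (-3.2361)·v_x + (-2)·v_y = 0,
  so v ∝ (b, λ_1 - a) = (-2, 3.2361); multiply by -1 so the first entry is positive: u = (2, -3.2361).
  ||u|| = √((2)² + (-3.2361)²) = √(14.4721) ≈ 3.8042,
  v_1 = u/||u|| ≈ (0.5257, -0.8507) (||v_1|| = 1).

λ_1 = 9.2361,  λ_2 = 4.7639;  v_1 ≈ (0.5257, -0.8507)


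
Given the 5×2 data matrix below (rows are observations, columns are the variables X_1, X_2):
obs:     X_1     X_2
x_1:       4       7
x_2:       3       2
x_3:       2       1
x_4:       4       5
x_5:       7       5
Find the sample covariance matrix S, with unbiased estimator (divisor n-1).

Step 1 — column means:
  mean(X_1) = (4 + 3 + 2 + 4 + 7) / 5 = 20/5 = 4
  mean(X_2) = (7 + 2 + 1 + 5 + 5) / 5 = 20/5 = 4

Step 2 — sample covariance S[i,j] = (1/(n-1)) · Σ_k (x_{k,i} - mean_i) · (x_{k,j} - mean_j), with n-1 = 4.
  S[X_1,X_1] = ((0)·(0) + (-1)·(-1) + (-2)·(-2) + (0)·(0) + (3)·(3)) / 4 = 14/4 = 3.5
  S[X_1,X_2] = ((0)·(3) + (-1)·(-2) + (-2)·(-3) + (0)·(1) + (3)·(1)) / 4 = 11/4 = 2.75
  S[X_2,X_2] = ((3)·(3) + (-2)·(-2) + (-3)·(-3) + (1)·(1) + (1)·(1)) / 4 = 24/4 = 6

S is symmetric (S[j,i] = S[i,j]). Assembling:

S = [[3.5, 2.75],
 [2.75, 6]]


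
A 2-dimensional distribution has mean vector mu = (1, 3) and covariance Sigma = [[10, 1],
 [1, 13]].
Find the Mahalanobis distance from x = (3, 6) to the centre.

Step 1 — centre the observation: (x - mu) = (2, 3).

Step 2 — invert Sigma. det(Sigma) = 10·13 - (1)² = 129.
  Sigma^{-1} = (1/det) · [[d, -b], [-b, a]] = [[0.1008, -0.0078],
 [-0.0078, 0.0775]].

Step 3 — form the quadratic (x - mu)^T · Sigma^{-1} · (x - mu):
  Sigma^{-1} · (x - mu) = (0.1783, 0.2171).
  (x - mu)^T · [Sigma^{-1} · (x - mu)] = (2)·(0.1783) + (3)·(0.2171) = 1.0078.

Step 4 — take square root: d = √(1.0078) ≈ 1.0039.

d(x, mu) = √(1.0078) ≈ 1.0039


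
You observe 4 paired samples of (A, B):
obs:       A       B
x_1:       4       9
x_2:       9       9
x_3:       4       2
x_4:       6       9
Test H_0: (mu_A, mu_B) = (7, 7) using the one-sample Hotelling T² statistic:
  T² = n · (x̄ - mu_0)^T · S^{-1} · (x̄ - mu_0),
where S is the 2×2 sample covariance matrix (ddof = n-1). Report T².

Step 1 — sample mean vector:
  mean(A) = (4 + 9 + 4 + 6) / 4 = 23/4 = 5.75
  mean(B) = (9 + 9 + 2 + 9) / 4 = 29/4 = 7.25
  x̄ = (5.75, 7.25),  deviation x̄ - mu_0 = (5.75, 7.25) - (7, 7) = (-1.25, 0.25).

Step 2 — sample covariance matrix, S[i,j] = (1/(n-1)) · Σ_k (x_{k,i} - mean_i) · (x_{k,j} - mean_j), divisor n-1 = 3:
  S[A,A] = ((-1.75)·(-1.75) + (3.25)·(3.25) + (-1.75)·(-1.75) + (0.25)·(0.25)) / 3 = 16.75/3 = 5.5833
  S[A,B] = ((-1.75)·(1.75) + (3.25)·(1.75) + (-1.75)·(-5.25) + (0.25)·(1.75)) / 3 = 12.25/3 = 4.0833
  S[B,B] = ((1.75)·(1.75) + (1.75)·(1.75) + (-5.25)·(-5.25) + (1.75)·(1.75)) / 3 = 36.75/3 = 12.25
  S = [[5.5833, 4.0833],
 [4.0833, 12.25]].

Step 3 — invert S. det(S) = 5.5833·12.25 - (4.0833)² = 51.7222.
  S^{-1} = (1/det) · [[d, -b], [-b, a]] = [[0.2368, -0.0789],
 [-0.0789, 0.1079]].

Step 4 — quadratic form (x̄ - mu_0)^T · S^{-1} · (x̄ - mu_0):
  S^{-1} · (x̄ - mu_0) = (-0.3158, 0.1257),
  (x̄ - mu_0)^T · [...] = (-1.25)·(-0.3158) + (0.25)·(0.1257) = 0.4262.

Step 5 — scale by n: T² = 4 · 0.4262 = 1.7046.

T² ≈ 1.7046


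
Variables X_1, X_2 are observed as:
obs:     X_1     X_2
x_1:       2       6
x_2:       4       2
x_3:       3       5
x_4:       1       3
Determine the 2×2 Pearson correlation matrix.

Step 1 — column means:
  mean(X_1) = (2 + 4 + 3 + 1) / 4 = 10/4 = 2.5
  mean(X_2) = (6 + 2 + 5 + 3) / 4 = 16/4 = 4

Step 2 — sample variances and covariances s[i,j] = (1/(n-1)) · Σ_k (x_{k,i} - mean_i) · (x_{k,j} - mean_j), with n-1 = 3:
  s[X_1,X_1] = ((-0.5)·(-0.5) + (1.5)·(1.5) + (0.5)·(0.5) + (-1.5)·(-1.5)) / 3 = 5/3 = 1.6667
  s[X_1,X_2] = ((-0.5)·(2) + (1.5)·(-2) + (0.5)·(1) + (-1.5)·(-1)) / 3 = -2/3 = -0.6667
  s[X_2,X_2] = ((2)·(2) + (-2)·(-2) + (1)·(1) + (-1)·(-1)) / 3 = 10/3 = 3.3333
  Sample standard deviations s_i = √(s[i,i]):
  s(X_1) = √(1.6667) = 1.291
  s(X_2) = √(3.3333) = 1.8257

Step 3 — r_{ij} = s_{ij} / (s_i · s_j):
  r[X_1,X_1] = 1 (diagonal).
  r[X_1,X_2] = -0.6667 / (1.291 · 1.8257) = -0.6667 / 2.357 = -0.2828
  r[X_2,X_2] = 1 (diagonal).

R is symmetric with unit diagonal. Assembling:

R = [[1, -0.2828],
 [-0.2828, 1]]


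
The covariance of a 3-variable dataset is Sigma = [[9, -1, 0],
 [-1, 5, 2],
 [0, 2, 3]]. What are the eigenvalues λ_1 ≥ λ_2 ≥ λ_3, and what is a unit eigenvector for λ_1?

Step 1 — characteristic polynomial p(λ) = det(λI - Sigma) = λ³ - tr·λ² + c_1·λ - det, where tr = trace, c_1 = sum of the principal 2×2 minors, det = det(Sigma):
  tr = 9 + 5 + 3 = 17,
  c_1 = (9·5 - (-1)²) + (9·3 - (0)²) + (5·3 - (2)²) = 44 + 27 + 11 = 82,
  det = 9·(5·3 - (2)²) - (-1)·((-1)·3 - (2)·(0)) + (0)·((-1)·(2) - 5·(0)) = 9·(11) - (-1)·(-3) + (0)·(-2) = 96.
  So p(λ) = λ³ - 17λ² + 82λ - 96.
Step 2 — look for an integer root (rational root theorem: any rational root is an integer divisor of 96). Testing λ = 6:
  p(6) = 216 - 612 + 492 - 96 = 0  ✓
  Dividing out (λ - 6): p(λ) = (λ - 6)(λ² - 11λ + 16).
Step 3 — remaining eigenvalues from the quadratic λ² - 11λ + 16 = 0:
  Δ = 11² - 4·16 = 121 - 64 = 57,  λ = (11 ± √57)/2 = (11 ± 7.5498)/2 ≈ 9.2749 or 1.7251.
  Sorted: λ_1 = 9.2749,  λ_2 = 6,  λ_3 = 1.7251  (check: sum = 17 = tr ✓).

Step 4 — unit eigenvector for λ_1 ≈ 9.2749: v spans the null space of (Sigma - λ_1 I), whose rows are
  r_1 = (-0.2749, -1, 0),  r_2 = (-1, -4.2749, 2),  r_3 = (0, 2, -6.2749).
  v is orthogonal to every row, so take v ∝ r_2 × r_3 = ((-4.2749)·(-6.2749) - (2)·(2), (2)·(0) - (-1)·(-6.2749), (-1)·(2) - (-4.2749)·(0)) ≈ (22.8248, -6.2749, -2).
  Let u = (22.8248, -6.2749, -2).
  ||u|| = √((22.8248)² + (-6.2749)² + (-2)²) = √(564.3439) ≈ 23.7559,  v_1 = u/||u|| ≈ (0.9608, -0.2641, -0.0842) (||v_1|| = 1).

λ_1 = 9.2749,  λ_2 = 6,  λ_3 = 1.7251;  v_1 ≈ (0.9608, -0.2641, -0.0842)


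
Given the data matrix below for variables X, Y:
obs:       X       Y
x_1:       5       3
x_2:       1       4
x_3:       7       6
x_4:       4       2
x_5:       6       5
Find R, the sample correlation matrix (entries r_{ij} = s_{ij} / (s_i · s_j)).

Step 1 — column means:
  mean(X) = (5 + 1 + 7 + 4 + 6) / 5 = 23/5 = 4.6
  mean(Y) = (3 + 4 + 6 + 2 + 5) / 5 = 20/5 = 4

Step 2 — sample variances and covariances s[i,j] = (1/(n-1)) · Σ_k (x_{k,i} - mean_i) · (x_{k,j} - mean_j), with n-1 = 4:
  s[X,X] = ((0.4)·(0.4) + (-3.6)·(-3.6) + (2.4)·(2.4) + (-0.6)·(-0.6) + (1.4)·(1.4)) / 4 = 21.2/4 = 5.3
  s[X,Y] = ((0.4)·(-1) + (-3.6)·(0) + (2.4)·(2) + (-0.6)·(-2) + (1.4)·(1)) / 4 = 7/4 = 1.75
  s[Y,Y] = ((-1)·(-1) + (0)·(0) + (2)·(2) + (-2)·(-2) + (1)·(1)) / 4 = 10/4 = 2.5
  Sample standard deviations s_i = √(s[i,i]):
  s(X) = √(5.3) = 2.3022
  s(Y) = √(2.5) = 1.5811

Step 3 — r_{ij} = s_{ij} / (s_i · s_j):
  r[X,X] = 1 (diagonal).
  r[X,Y] = 1.75 / (2.3022 · 1.5811) = 1.75 / 3.6401 = 0.4808
  r[Y,Y] = 1 (diagonal).

R is symmetric with unit diagonal. Assembling:

R = [[1, 0.4808],
 [0.4808, 1]]


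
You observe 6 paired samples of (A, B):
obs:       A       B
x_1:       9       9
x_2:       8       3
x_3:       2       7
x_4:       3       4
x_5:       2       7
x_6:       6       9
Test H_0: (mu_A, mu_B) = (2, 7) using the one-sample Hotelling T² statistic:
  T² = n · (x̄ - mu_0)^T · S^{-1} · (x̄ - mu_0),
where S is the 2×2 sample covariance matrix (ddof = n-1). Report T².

Step 1 — sample mean vector:
  mean(A) = (9 + 8 + 2 + 3 + 2 + 6) / 6 = 30/6 = 5
  mean(B) = (9 + 3 + 7 + 4 + 7 + 9) / 6 = 39/6 = 6.5
  x̄ = (5, 6.5),  deviation x̄ - mu_0 = (5, 6.5) - (2, 7) = (3, -0.5).

Step 2 — sample covariance matrix, S[i,j] = (1/(n-1)) · Σ_k (x_{k,i} - mean_i) · (x_{k,j} - mean_j), divisor n-1 = 5:
  S[A,A] = ((4)·(4) + (3)·(3) + (-3)·(-3) + (-2)·(-2) + (-3)·(-3) + (1)·(1)) / 5 = 48/5 = 9.6
  S[A,B] = ((4)·(2.5) + (3)·(-3.5) + (-3)·(0.5) + (-2)·(-2.5) + (-3)·(0.5) + (1)·(2.5)) / 5 = 4/5 = 0.8
  S[B,B] = ((2.5)·(2.5) + (-3.5)·(-3.5) + (0.5)·(0.5) + (-2.5)·(-2.5) + (0.5)·(0.5) + (2.5)·(2.5)) / 5 = 31.5/5 = 6.3
  S = [[9.6, 0.8],
 [0.8, 6.3]].

Step 3 — invert S. det(S) = 9.6·6.3 - (0.8)² = 59.84.
  S^{-1} = (1/det) · [[d, -b], [-b, a]] = [[0.1053, -0.0134],
 [-0.0134, 0.1604]].

Step 4 — quadratic form (x̄ - mu_0)^T · S^{-1} · (x̄ - mu_0):
  S^{-1} · (x̄ - mu_0) = (0.3225, -0.1203),
  (x̄ - mu_0)^T · [...] = (3)·(0.3225) + (-0.5)·(-0.1203) = 1.0277.

Step 5 — scale by n: T² = 6 · 1.0277 = 6.1664.

T² ≈ 6.1664


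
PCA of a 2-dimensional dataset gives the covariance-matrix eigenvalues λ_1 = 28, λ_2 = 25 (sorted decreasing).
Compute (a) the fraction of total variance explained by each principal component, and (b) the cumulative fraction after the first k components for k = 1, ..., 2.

Step 1 — total variance = trace(Sigma) = Σ λ_i = 28 + 25 = 53.

Step 2 — fraction explained by component i = λ_i / Σ λ:
  PC1: 28/53 = 0.5283
  PC2: 25/53 = 0.4717

Step 3 — cumulative fraction after k components = (λ_1 + ... + λ_k) / Σ λ:
  k = 1: 28/53 = 0.5283
  k = 2: (28 + 25)/53 = 53/53 = 1

Summary (fraction, with percent):

explained: PC1 0.5283 (52.83%), PC2 0.4717 (47.17%);  cumulative: 0.5283, 1


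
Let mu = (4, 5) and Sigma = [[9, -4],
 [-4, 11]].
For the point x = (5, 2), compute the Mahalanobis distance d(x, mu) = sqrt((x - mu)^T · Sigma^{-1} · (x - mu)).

Step 1 — centre the observation: (x - mu) = (1, -3).

Step 2 — invert Sigma. det(Sigma) = 9·11 - (-4)² = 83.
  Sigma^{-1} = (1/det) · [[d, -b], [-b, a]] = [[0.1325, 0.0482],
 [0.0482, 0.1084]].

Step 3 — form the quadratic (x - mu)^T · Sigma^{-1} · (x - mu):
  Sigma^{-1} · (x - mu) = (-0.012, -0.2771).
  (x - mu)^T · [Sigma^{-1} · (x - mu)] = (1)·(-0.012) + (-3)·(-0.2771) = 0.8193.

Step 4 — take square root: d = √(0.8193) ≈ 0.9051.

d(x, mu) = √(0.8193) ≈ 0.9051


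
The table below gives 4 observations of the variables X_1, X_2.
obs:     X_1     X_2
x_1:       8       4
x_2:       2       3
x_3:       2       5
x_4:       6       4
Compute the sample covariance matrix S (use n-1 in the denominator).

Step 1 — column means:
  mean(X_1) = (8 + 2 + 2 + 6) / 4 = 18/4 = 4.5
  mean(X_2) = (4 + 3 + 5 + 4) / 4 = 16/4 = 4

Step 2 — sample covariance S[i,j] = (1/(n-1)) · Σ_k (x_{k,i} - mean_i) · (x_{k,j} - mean_j), with n-1 = 3.
  S[X_1,X_1] = ((3.5)·(3.5) + (-2.5)·(-2.5) + (-2.5)·(-2.5) + (1.5)·(1.5)) / 3 = 27/3 = 9
  S[X_1,X_2] = ((3.5)·(0) + (-2.5)·(-1) + (-2.5)·(1) + (1.5)·(0)) / 3 = 0/3 = 0
  S[X_2,X_2] = ((0)·(0) + (-1)·(-1) + (1)·(1) + (0)·(0)) / 3 = 2/3 = 0.6667

S is symmetric (S[j,i] = S[i,j]). Assembling:

S = [[9, 0],
 [0, 0.6667]]


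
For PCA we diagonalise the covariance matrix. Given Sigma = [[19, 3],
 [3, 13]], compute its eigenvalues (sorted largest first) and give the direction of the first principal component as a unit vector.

Step 1 — characteristic polynomial of 2×2 Sigma:
  det(Sigma - λI) = λ² - trace · λ + det = 0.
  trace = 19 + 13 = 32, det = 19·13 - (3)² = 238.
Step 2 — discriminant:
  Δ = trace² - 4·det = 1024 - 952 = 72.
Step 3 — eigenvalues:
  λ = (trace ± √Δ)/2 = (32 ± 8.4853)/2,
  λ_1 = 20.2426,  λ_2 = 11.7574.

Step 4 — unit eigenvector for λ_1: solve (Sigma - λ_1 I)v = 0. First row:
  (19 - 20.2426)·v_x + (3)·v_y = 0, i.e. (-1.2426)·v_x + (3)·v_y = 0,
  so v ∝ (b, λ_1 - a) = (3, 1.2426) = u.
  ||u|| = √((3)² + (1.2426)²) = √(10.5442) ≈ 3.2472,
  v_1 = u/||u|| ≈ (0.9239, 0.3827) (||v_1|| = 1).

λ_1 = 20.2426,  λ_2 = 11.7574;  v_1 ≈ (0.9239, 0.3827)


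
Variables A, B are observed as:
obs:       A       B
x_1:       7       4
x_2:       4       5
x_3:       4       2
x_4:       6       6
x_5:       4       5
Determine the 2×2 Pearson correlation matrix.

Step 1 — column means:
  mean(A) = (7 + 4 + 4 + 6 + 4) / 5 = 25/5 = 5
  mean(B) = (4 + 5 + 2 + 6 + 5) / 5 = 22/5 = 4.4

Step 2 — sample variances and covariances s[i,j] = (1/(n-1)) · Σ_k (x_{k,i} - mean_i) · (x_{k,j} - mean_j), with n-1 = 4:
  s[A,A] = ((2)·(2) + (-1)·(-1) + (-1)·(-1) + (1)·(1) + (-1)·(-1)) / 4 = 8/4 = 2
  s[A,B] = ((2)·(-0.4) + (-1)·(0.6) + (-1)·(-2.4) + (1)·(1.6) + (-1)·(0.6)) / 4 = 2/4 = 0.5
  s[B,B] = ((-0.4)·(-0.4) + (0.6)·(0.6) + (-2.4)·(-2.4) + (1.6)·(1.6) + (0.6)·(0.6)) / 4 = 9.2/4 = 2.3
  Sample standard deviations s_i = √(s[i,i]):
  s(A) = √(2) = 1.4142
  s(B) = √(2.3) = 1.5166

Step 3 — r_{ij} = s_{ij} / (s_i · s_j):
  r[A,A] = 1 (diagonal).
  r[A,B] = 0.5 / (1.4142 · 1.5166) = 0.5 / 2.1448 = 0.2331
  r[B,B] = 1 (diagonal).

R is symmetric with unit diagonal. Assembling:

R = [[1, 0.2331],
 [0.2331, 1]]


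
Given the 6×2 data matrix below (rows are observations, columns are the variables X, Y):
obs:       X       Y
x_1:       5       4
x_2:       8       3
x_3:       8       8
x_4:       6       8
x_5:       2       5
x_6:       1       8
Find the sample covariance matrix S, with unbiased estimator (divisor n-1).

Step 1 — column means:
  mean(X) = (5 + 8 + 8 + 6 + 2 + 1) / 6 = 30/6 = 5
  mean(Y) = (4 + 3 + 8 + 8 + 5 + 8) / 6 = 36/6 = 6

Step 2 — sample covariance S[i,j] = (1/(n-1)) · Σ_k (x_{k,i} - mean_i) · (x_{k,j} - mean_j), with n-1 = 5.
  S[X,X] = ((0)·(0) + (3)·(3) + (3)·(3) + (1)·(1) + (-3)·(-3) + (-4)·(-4)) / 5 = 44/5 = 8.8
  S[X,Y] = ((0)·(-2) + (3)·(-3) + (3)·(2) + (1)·(2) + (-3)·(-1) + (-4)·(2)) / 5 = -6/5 = -1.2
  S[Y,Y] = ((-2)·(-2) + (-3)·(-3) + (2)·(2) + (2)·(2) + (-1)·(-1) + (2)·(2)) / 5 = 26/5 = 5.2

S is symmetric (S[j,i] = S[i,j]). Assembling:

S = [[8.8, -1.2],
 [-1.2, 5.2]]


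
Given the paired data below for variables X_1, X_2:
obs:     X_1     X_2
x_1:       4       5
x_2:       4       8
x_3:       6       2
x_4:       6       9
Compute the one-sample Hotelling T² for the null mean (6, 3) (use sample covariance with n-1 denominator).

Step 1 — sample mean vector:
  mean(X_1) = (4 + 4 + 6 + 6) / 4 = 20/4 = 5
  mean(X_2) = (5 + 8 + 2 + 9) / 4 = 24/4 = 6
  x̄ = (5, 6),  deviation x̄ - mu_0 = (5, 6) - (6, 3) = (-1, 3).

Step 2 — sample covariance matrix, S[i,j] = (1/(n-1)) · Σ_k (x_{k,i} - mean_i) · (x_{k,j} - mean_j), divisor n-1 = 3:
  S[X_1,X_1] = ((-1)·(-1) + (-1)·(-1) + (1)·(1) + (1)·(1)) / 3 = 4/3 = 1.3333
  S[X_1,X_2] = ((-1)·(-1) + (-1)·(2) + (1)·(-4) + (1)·(3)) / 3 = -2/3 = -0.6667
  S[X_2,X_2] = ((-1)·(-1) + (2)·(2) + (-4)·(-4) + (3)·(3)) / 3 = 30/3 = 10
  S = [[1.3333, -0.6667],
 [-0.6667, 10]].

Step 3 — invert S. det(S) = 1.3333·10 - (-0.6667)² = 12.8889.
  S^{-1} = (1/det) · [[d, -b], [-b, a]] = [[0.7759, 0.0517],
 [0.0517, 0.1034]].

Step 4 — quadratic form (x̄ - mu_0)^T · S^{-1} · (x̄ - mu_0):
  S^{-1} · (x̄ - mu_0) = (-0.6207, 0.2586),
  (x̄ - mu_0)^T · [...] = (-1)·(-0.6207) + (3)·(0.2586) = 1.3966.

Step 5 — scale by n: T² = 4 · 1.3966 = 5.5862.

T² ≈ 5.5862


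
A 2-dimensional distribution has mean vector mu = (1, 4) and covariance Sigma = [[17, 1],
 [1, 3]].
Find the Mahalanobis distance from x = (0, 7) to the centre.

Step 1 — centre the observation: (x - mu) = (-1, 3).

Step 2 — invert Sigma. det(Sigma) = 17·3 - (1)² = 50.
  Sigma^{-1} = (1/det) · [[d, -b], [-b, a]] = [[0.06, -0.02],
 [-0.02, 0.34]].

Step 3 — form the quadratic (x - mu)^T · Sigma^{-1} · (x - mu):
  Sigma^{-1} · (x - mu) = (-0.12, 1.04).
  (x - mu)^T · [Sigma^{-1} · (x - mu)] = (-1)·(-0.12) + (3)·(1.04) = 3.24.

Step 4 — take square root: d = √(3.24) ≈ 1.8.

d(x, mu) = √(3.24) ≈ 1.8


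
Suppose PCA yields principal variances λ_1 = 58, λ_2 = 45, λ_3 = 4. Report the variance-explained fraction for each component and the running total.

Step 1 — total variance = trace(Sigma) = Σ λ_i = 58 + 45 + 4 = 107.

Step 2 — fraction explained by component i = λ_i / Σ λ:
  PC1: 58/107 = 0.5421
  PC2: 45/107 = 0.4206
  PC3: 4/107 = 0.0374

Step 3 — cumulative fraction after k components = (λ_1 + ... + λ_k) / Σ λ:
  k = 1: 58/107 = 0.5421
  k = 2: (58 + 45)/107 = 103/107 = 0.9626
  k = 3: (58 + 45 + 4)/107 = 107/107 = 1

Summary (fraction, with percent):

explained: PC1 0.5421 (54.21%), PC2 0.4206 (42.06%), PC3 0.0374 (3.74%);  cumulative: 0.5421, 0.9626, 1


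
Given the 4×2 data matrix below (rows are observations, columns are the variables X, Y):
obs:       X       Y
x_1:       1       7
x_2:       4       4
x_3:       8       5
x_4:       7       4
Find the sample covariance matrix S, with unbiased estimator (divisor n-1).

Step 1 — column means:
  mean(X) = (1 + 4 + 8 + 7) / 4 = 20/4 = 5
  mean(Y) = (7 + 4 + 5 + 4) / 4 = 20/4 = 5

Step 2 — sample covariance S[i,j] = (1/(n-1)) · Σ_k (x_{k,i} - mean_i) · (x_{k,j} - mean_j), with n-1 = 3.
  S[X,X] = ((-4)·(-4) + (-1)·(-1) + (3)·(3) + (2)·(2)) / 3 = 30/3 = 10
  S[X,Y] = ((-4)·(2) + (-1)·(-1) + (3)·(0) + (2)·(-1)) / 3 = -9/3 = -3
  S[Y,Y] = ((2)·(2) + (-1)·(-1) + (0)·(0) + (-1)·(-1)) / 3 = 6/3 = 2

S is symmetric (S[j,i] = S[i,j]). Assembling:

S = [[10, -3],
 [-3, 2]]


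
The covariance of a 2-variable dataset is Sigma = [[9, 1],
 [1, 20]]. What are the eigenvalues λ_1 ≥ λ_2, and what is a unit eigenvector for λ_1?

Step 1 — characteristic polynomial of 2×2 Sigma:
  det(Sigma - λI) = λ² - trace · λ + det = 0.
  trace = 9 + 20 = 29, det = 9·20 - (1)² = 179.
Step 2 — discriminant:
  Δ = trace² - 4·det = 841 - 716 = 125.
Step 3 — eigenvalues:
  λ = (trace ± √Δ)/2 = (29 ± 11.1803)/2,
  λ_1 = 20.0902,  λ_2 = 8.9098.

Step 4 — unit eigenvector for λ_1: solve (Sigma - λ_1 I)v = 0. First row:
  (9 - 20.0902)·v_x + (1)·v_y = 0, i.e. (-11.0902)·v_x + (1)·v_y = 0,
  so v ∝ (b, λ_1 - a) = (1, 11.0902) = u.
  ||u|| = √((1)² + (11.0902)²) = √(123.9919) ≈ 11.1352,
  v_1 = u/||u|| ≈ (0.0898, 0.996) (||v_1|| = 1).

λ_1 = 20.0902,  λ_2 = 8.9098;  v_1 ≈ (0.0898, 0.996)


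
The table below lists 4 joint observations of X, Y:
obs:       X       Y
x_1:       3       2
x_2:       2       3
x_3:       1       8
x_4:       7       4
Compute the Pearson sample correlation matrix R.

Step 1 — column means:
  mean(X) = (3 + 2 + 1 + 7) / 4 = 13/4 = 3.25
  mean(Y) = (2 + 3 + 8 + 4) / 4 = 17/4 = 4.25

Step 2 — sample variances and covariances s[i,j] = (1/(n-1)) · Σ_k (x_{k,i} - mean_i) · (x_{k,j} - mean_j), with n-1 = 3:
  s[X,X] = ((-0.25)·(-0.25) + (-1.25)·(-1.25) + (-2.25)·(-2.25) + (3.75)·(3.75)) / 3 = 20.75/3 = 6.9167
  s[X,Y] = ((-0.25)·(-2.25) + (-1.25)·(-1.25) + (-2.25)·(3.75) + (3.75)·(-0.25)) / 3 = -7.25/3 = -2.4167
  s[Y,Y] = ((-2.25)·(-2.25) + (-1.25)·(-1.25) + (3.75)·(3.75) + (-0.25)·(-0.25)) / 3 = 20.75/3 = 6.9167
  Sample standard deviations s_i = √(s[i,i]):
  s(X) = √(6.9167) = 2.63
  s(Y) = √(6.9167) = 2.63

Step 3 — r_{ij} = s_{ij} / (s_i · s_j):
  r[X,X] = 1 (diagonal).
  r[X,Y] = -2.4167 / (2.63 · 2.63) = -2.4167 / 6.9167 = -0.3494
  r[Y,Y] = 1 (diagonal).

R is symmetric with unit diagonal. Assembling:

R = [[1, -0.3494],
 [-0.3494, 1]]


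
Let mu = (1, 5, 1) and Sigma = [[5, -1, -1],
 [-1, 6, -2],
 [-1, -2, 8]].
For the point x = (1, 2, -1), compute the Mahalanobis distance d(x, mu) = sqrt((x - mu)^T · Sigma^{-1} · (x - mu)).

Step 1 — centre the observation: (x - mu) = (0, -3, -2).

Step 2 — invert Sigma (cofactor / det for 3×3, or solve directly):
  Sigma^{-1} = [[0.2178, 0.0495, 0.0396],
 [0.0495, 0.1931, 0.0545],
 [0.0396, 0.0545, 0.1436]].

Step 3 — form the quadratic (x - mu)^T · Sigma^{-1} · (x - mu):
  Sigma^{-1} · (x - mu) = (-0.2277, -0.6881, -0.4505).
  (x - mu)^T · [Sigma^{-1} · (x - mu)] = (0)·(-0.2277) + (-3)·(-0.6881) + (-2)·(-0.4505) = 2.9653.

Step 4 — take square root: d = √(2.9653) ≈ 1.722.

d(x, mu) = √(2.9653) ≈ 1.722


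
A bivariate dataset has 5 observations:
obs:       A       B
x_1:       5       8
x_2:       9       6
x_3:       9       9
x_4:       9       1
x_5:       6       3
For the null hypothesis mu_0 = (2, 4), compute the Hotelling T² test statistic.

Step 1 — sample mean vector:
  mean(A) = (5 + 9 + 9 + 9 + 6) / 5 = 38/5 = 7.6
  mean(B) = (8 + 6 + 9 + 1 + 3) / 5 = 27/5 = 5.4
  x̄ = (7.6, 5.4),  deviation x̄ - mu_0 = (7.6, 5.4) - (2, 4) = (5.6, 1.4).

Step 2 — sample covariance matrix, S[i,j] = (1/(n-1)) · Σ_k (x_{k,i} - mean_i) · (x_{k,j} - mean_j), divisor n-1 = 4:
  S[A,A] = ((-2.6)·(-2.6) + (1.4)·(1.4) + (1.4)·(1.4) + (1.4)·(1.4) + (-1.6)·(-1.6)) / 4 = 15.2/4 = 3.8
  S[A,B] = ((-2.6)·(2.6) + (1.4)·(0.6) + (1.4)·(3.6) + (1.4)·(-4.4) + (-1.6)·(-2.4)) / 4 = -3.2/4 = -0.8
  S[B,B] = ((2.6)·(2.6) + (0.6)·(0.6) + (3.6)·(3.6) + (-4.4)·(-4.4) + (-2.4)·(-2.4)) / 4 = 45.2/4 = 11.3
  S = [[3.8, -0.8],
 [-0.8, 11.3]].

Step 3 — invert S. det(S) = 3.8·11.3 - (-0.8)² = 42.3.
  S^{-1} = (1/det) · [[d, -b], [-b, a]] = [[0.2671, 0.0189],
 [0.0189, 0.0898]].

Step 4 — quadratic form (x̄ - mu_0)^T · S^{-1} · (x̄ - mu_0):
  S^{-1} · (x̄ - mu_0) = (1.5225, 0.2317),
  (x̄ - mu_0)^T · [...] = (5.6)·(1.5225) + (1.4)·(0.2317) = 8.8501.

Step 5 — scale by n: T² = 5 · 8.8501 = 44.2506.

T² ≈ 44.2506


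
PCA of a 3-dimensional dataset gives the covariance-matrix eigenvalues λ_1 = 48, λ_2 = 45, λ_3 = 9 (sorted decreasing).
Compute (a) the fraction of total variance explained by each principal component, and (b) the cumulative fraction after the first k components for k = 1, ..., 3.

Step 1 — total variance = trace(Sigma) = Σ λ_i = 48 + 45 + 9 = 102.

Step 2 — fraction explained by component i = λ_i / Σ λ:
  PC1: 48/102 = 0.4706
  PC2: 45/102 = 0.4412
  PC3: 9/102 = 0.0882

Step 3 — cumulative fraction after k components = (λ_1 + ... + λ_k) / Σ λ:
  k = 1: 48/102 = 0.4706
  k = 2: (48 + 45)/102 = 93/102 = 0.9118
  k = 3: (48 + 45 + 9)/102 = 102/102 = 1

Summary (fraction, with percent):

explained: PC1 0.4706 (47.06%), PC2 0.4412 (44.12%), PC3 0.0882 (8.82%);  cumulative: 0.4706, 0.9118, 1


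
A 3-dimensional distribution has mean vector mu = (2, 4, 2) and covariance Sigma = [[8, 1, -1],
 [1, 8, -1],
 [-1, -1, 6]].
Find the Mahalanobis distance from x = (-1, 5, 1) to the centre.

Step 1 — centre the observation: (x - mu) = (-3, 1, -1).

Step 2 — invert Sigma (cofactor / det for 3×3, or solve directly):
  Sigma^{-1} = [[0.1291, -0.0137, 0.0192],
 [-0.0137, 0.1291, 0.0192],
 [0.0192, 0.0192, 0.1731]].

Step 3 — form the quadratic (x - mu)^T · Sigma^{-1} · (x - mu):
  Sigma^{-1} · (x - mu) = (-0.4203, 0.1511, -0.2115).
  (x - mu)^T · [Sigma^{-1} · (x - mu)] = (-3)·(-0.4203) + (1)·(0.1511) + (-1)·(-0.2115) = 1.6236.

Step 4 — take square root: d = √(1.6236) ≈ 1.2742.

d(x, mu) = √(1.6236) ≈ 1.2742


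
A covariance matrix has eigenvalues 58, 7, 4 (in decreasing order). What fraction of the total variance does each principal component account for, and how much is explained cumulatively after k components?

Step 1 — total variance = trace(Sigma) = Σ λ_i = 58 + 7 + 4 = 69.

Step 2 — fraction explained by component i = λ_i / Σ λ:
  PC1: 58/69 = 0.8406
  PC2: 7/69 = 0.1014
  PC3: 4/69 = 0.058

Step 3 — cumulative fraction after k components = (λ_1 + ... + λ_k) / Σ λ:
  k = 1: 58/69 = 0.8406
  k = 2: (58 + 7)/69 = 65/69 = 0.942
  k = 3: (58 + 7 + 4)/69 = 69/69 = 1

Summary (fraction, with percent):

explained: PC1 0.8406 (84.06%), PC2 0.1014 (10.14%), PC3 0.058 (5.8%);  cumulative: 0.8406, 0.942, 1


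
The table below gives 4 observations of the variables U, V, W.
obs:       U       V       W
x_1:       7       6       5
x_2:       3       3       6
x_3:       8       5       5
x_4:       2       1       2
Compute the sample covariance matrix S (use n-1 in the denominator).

Step 1 — column means:
  mean(U) = (7 + 3 + 8 + 2) / 4 = 20/4 = 5
  mean(V) = (6 + 3 + 5 + 1) / 4 = 15/4 = 3.75
  mean(W) = (5 + 6 + 5 + 2) / 4 = 18/4 = 4.5

Step 2 — sample covariance S[i,j] = (1/(n-1)) · Σ_k (x_{k,i} - mean_i) · (x_{k,j} - mean_j), with n-1 = 3.
  S[U,U] = ((2)·(2) + (-2)·(-2) + (3)·(3) + (-3)·(-3)) / 3 = 26/3 = 8.6667
  S[U,V] = ((2)·(2.25) + (-2)·(-0.75) + (3)·(1.25) + (-3)·(-2.75)) / 3 = 18/3 = 6
  S[U,W] = ((2)·(0.5) + (-2)·(1.5) + (3)·(0.5) + (-3)·(-2.5)) / 3 = 7/3 = 2.3333
  S[V,V] = ((2.25)·(2.25) + (-0.75)·(-0.75) + (1.25)·(1.25) + (-2.75)·(-2.75)) / 3 = 14.75/3 = 4.9167
  S[V,W] = ((2.25)·(0.5) + (-0.75)·(1.5) + (1.25)·(0.5) + (-2.75)·(-2.5)) / 3 = 7.5/3 = 2.5
  S[W,W] = ((0.5)·(0.5) + (1.5)·(1.5) + (0.5)·(0.5) + (-2.5)·(-2.5)) / 3 = 9/3 = 3

S is symmetric (S[j,i] = S[i,j]). Assembling:

S = [[8.6667, 6, 2.3333],
 [6, 4.9167, 2.5],
 [2.3333, 2.5, 3]]


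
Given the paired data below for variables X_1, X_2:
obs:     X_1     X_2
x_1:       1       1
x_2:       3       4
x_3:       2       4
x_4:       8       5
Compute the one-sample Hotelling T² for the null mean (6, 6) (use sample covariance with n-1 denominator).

Step 1 — sample mean vector:
  mean(X_1) = (1 + 3 + 2 + 8) / 4 = 14/4 = 3.5
  mean(X_2) = (1 + 4 + 4 + 5) / 4 = 14/4 = 3.5
  x̄ = (3.5, 3.5),  deviation x̄ - mu_0 = (3.5, 3.5) - (6, 6) = (-2.5, -2.5).

Step 2 — sample covariance matrix, S[i,j] = (1/(n-1)) · Σ_k (x_{k,i} - mean_i) · (x_{k,j} - mean_j), divisor n-1 = 3:
  S[X_1,X_1] = ((-2.5)·(-2.5) + (-0.5)·(-0.5) + (-1.5)·(-1.5) + (4.5)·(4.5)) / 3 = 29/3 = 9.6667
  S[X_1,X_2] = ((-2.5)·(-2.5) + (-0.5)·(0.5) + (-1.5)·(0.5) + (4.5)·(1.5)) / 3 = 12/3 = 4
  S[X_2,X_2] = ((-2.5)·(-2.5) + (0.5)·(0.5) + (0.5)·(0.5) + (1.5)·(1.5)) / 3 = 9/3 = 3
  S = [[9.6667, 4],
 [4, 3]].

Step 3 — invert S. det(S) = 9.6667·3 - (4)² = 13.
  S^{-1} = (1/det) · [[d, -b], [-b, a]] = [[0.2308, -0.3077],
 [-0.3077, 0.7436]].

Step 4 — quadratic form (x̄ - mu_0)^T · S^{-1} · (x̄ - mu_0):
  S^{-1} · (x̄ - mu_0) = (0.1923, -1.0897),
  (x̄ - mu_0)^T · [...] = (-2.5)·(0.1923) + (-2.5)·(-1.0897) = 2.2436.

Step 5 — scale by n: T² = 4 · 2.2436 = 8.9744.

T² ≈ 8.9744


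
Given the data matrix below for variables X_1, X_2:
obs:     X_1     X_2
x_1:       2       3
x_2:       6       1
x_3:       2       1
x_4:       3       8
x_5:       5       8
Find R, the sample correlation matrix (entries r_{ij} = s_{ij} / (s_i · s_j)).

Step 1 — column means:
  mean(X_1) = (2 + 6 + 2 + 3 + 5) / 5 = 18/5 = 3.6
  mean(X_2) = (3 + 1 + 1 + 8 + 8) / 5 = 21/5 = 4.2

Step 2 — sample variances and covariances s[i,j] = (1/(n-1)) · Σ_k (x_{k,i} - mean_i) · (x_{k,j} - mean_j), with n-1 = 4:
  s[X_1,X_1] = ((-1.6)·(-1.6) + (2.4)·(2.4) + (-1.6)·(-1.6) + (-0.6)·(-0.6) + (1.4)·(1.4)) / 4 = 13.2/4 = 3.3
  s[X_1,X_2] = ((-1.6)·(-1.2) + (2.4)·(-3.2) + (-1.6)·(-3.2) + (-0.6)·(3.8) + (1.4)·(3.8)) / 4 = 2.4/4 = 0.6
  s[X_2,X_2] = ((-1.2)·(-1.2) + (-3.2)·(-3.2) + (-3.2)·(-3.2) + (3.8)·(3.8) + (3.8)·(3.8)) / 4 = 50.8/4 = 12.7
  Sample standard deviations s_i = √(s[i,i]):
  s(X_1) = √(3.3) = 1.8166
  s(X_2) = √(12.7) = 3.5637

Step 3 — r_{ij} = s_{ij} / (s_i · s_j):
  r[X_1,X_1] = 1 (diagonal).
  r[X_1,X_2] = 0.6 / (1.8166 · 3.5637) = 0.6 / 6.4738 = 0.0927
  r[X_2,X_2] = 1 (diagonal).

R is symmetric with unit diagonal. Assembling:

R = [[1, 0.0927],
 [0.0927, 1]]


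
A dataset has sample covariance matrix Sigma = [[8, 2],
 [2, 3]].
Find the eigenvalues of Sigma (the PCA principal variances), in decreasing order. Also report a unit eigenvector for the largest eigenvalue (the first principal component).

Step 1 — characteristic polynomial of 2×2 Sigma:
  det(Sigma - λI) = λ² - trace · λ + det = 0.
  trace = 8 + 3 = 11, det = 8·3 - (2)² = 20.
Step 2 — discriminant:
  Δ = trace² - 4·det = 121 - 80 = 41.
Step 3 — eigenvalues:
  λ = (trace ± √Δ)/2 = (11 ± 6.4031)/2,
  λ_1 = 8.7016,  λ_2 = 2.2984.

Step 4 — unit eigenvector for λ_1: solve (Sigma - λ_1 I)v = 0. First row:
  (8 - 8.7016)·v_x + (2)·v_y = 0, i.e. (-0.7016)·v_x + (2)·v_y = 0,
  so v ∝ (b, λ_1 - a) = (2, 0.7016) = u.
  ||u|| = √((2)² + (0.7016)²) = √(4.4922) ≈ 2.1195,
  v_1 = u/||u|| ≈ (0.9436, 0.331) (||v_1|| = 1).

λ_1 = 8.7016,  λ_2 = 2.2984;  v_1 ≈ (0.9436, 0.331)


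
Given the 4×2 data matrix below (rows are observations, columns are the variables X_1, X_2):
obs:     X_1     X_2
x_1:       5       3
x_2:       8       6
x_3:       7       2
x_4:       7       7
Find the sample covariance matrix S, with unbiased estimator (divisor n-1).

Step 1 — column means:
  mean(X_1) = (5 + 8 + 7 + 7) / 4 = 27/4 = 6.75
  mean(X_2) = (3 + 6 + 2 + 7) / 4 = 18/4 = 4.5

Step 2 — sample covariance S[i,j] = (1/(n-1)) · Σ_k (x_{k,i} - mean_i) · (x_{k,j} - mean_j), with n-1 = 3.
  S[X_1,X_1] = ((-1.75)·(-1.75) + (1.25)·(1.25) + (0.25)·(0.25) + (0.25)·(0.25)) / 3 = 4.75/3 = 1.5833
  S[X_1,X_2] = ((-1.75)·(-1.5) + (1.25)·(1.5) + (0.25)·(-2.5) + (0.25)·(2.5)) / 3 = 4.5/3 = 1.5
  S[X_2,X_2] = ((-1.5)·(-1.5) + (1.5)·(1.5) + (-2.5)·(-2.5) + (2.5)·(2.5)) / 3 = 17/3 = 5.6667

S is symmetric (S[j,i] = S[i,j]). Assembling:

S = [[1.5833, 1.5],
 [1.5, 5.6667]]


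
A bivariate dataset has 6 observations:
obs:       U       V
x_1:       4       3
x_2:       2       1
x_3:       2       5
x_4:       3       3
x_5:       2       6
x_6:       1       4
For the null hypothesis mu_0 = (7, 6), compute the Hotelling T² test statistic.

Step 1 — sample mean vector:
  mean(U) = (4 + 2 + 2 + 3 + 2 + 1) / 6 = 14/6 = 2.3333
  mean(V) = (3 + 1 + 5 + 3 + 6 + 4) / 6 = 22/6 = 3.6667
  x̄ = (2.3333, 3.6667),  deviation x̄ - mu_0 = (2.3333, 3.6667) - (7, 6) = (-4.6667, -2.3333).

Step 2 — sample covariance matrix, S[i,j] = (1/(n-1)) · Σ_k (x_{k,i} - mean_i) · (x_{k,j} - mean_j), divisor n-1 = 5:
  S[U,U] = ((1.6667)·(1.6667) + (-0.3333)·(-0.3333) + (-0.3333)·(-0.3333) + (0.6667)·(0.6667) + (-0.3333)·(-0.3333) + (-1.3333)·(-1.3333)) / 5 = 5.3333/5 = 1.0667
  S[U,V] = ((1.6667)·(-0.6667) + (-0.3333)·(-2.6667) + (-0.3333)·(1.3333) + (0.6667)·(-0.6667) + (-0.3333)·(2.3333) + (-1.3333)·(0.3333)) / 5 = -2.3333/5 = -0.4667
  S[V,V] = ((-0.6667)·(-0.6667) + (-2.6667)·(-2.6667) + (1.3333)·(1.3333) + (-0.6667)·(-0.6667) + (2.3333)·(2.3333) + (0.3333)·(0.3333)) / 5 = 15.3333/5 = 3.0667
  S = [[1.0667, -0.4667],
 [-0.4667, 3.0667]].

Step 3 — invert S. det(S) = 1.0667·3.0667 - (-0.4667)² = 3.0533.
  S^{-1} = (1/det) · [[d, -b], [-b, a]] = [[1.0044, 0.1528],
 [0.1528, 0.3493]].

Step 4 — quadratic form (x̄ - mu_0)^T · S^{-1} · (x̄ - mu_0):
  S^{-1} · (x̄ - mu_0) = (-5.0437, -1.5284),
  (x̄ - mu_0)^T · [...] = (-4.6667)·(-5.0437) + (-2.3333)·(-1.5284) = 27.1033.

Step 5 — scale by n: T² = 6 · 27.1033 = 162.6201.

T² ≈ 162.6201


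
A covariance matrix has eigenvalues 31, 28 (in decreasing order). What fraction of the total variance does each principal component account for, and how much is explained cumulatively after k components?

Step 1 — total variance = trace(Sigma) = Σ λ_i = 31 + 28 = 59.

Step 2 — fraction explained by component i = λ_i / Σ λ:
  PC1: 31/59 = 0.5254
  PC2: 28/59 = 0.4746

Step 3 — cumulative fraction after k components = (λ_1 + ... + λ_k) / Σ λ:
  k = 1: 31/59 = 0.5254
  k = 2: (31 + 28)/59 = 59/59 = 1

Summary (fraction, with percent):

explained: PC1 0.5254 (52.54%), PC2 0.4746 (47.46%);  cumulative: 0.5254, 1


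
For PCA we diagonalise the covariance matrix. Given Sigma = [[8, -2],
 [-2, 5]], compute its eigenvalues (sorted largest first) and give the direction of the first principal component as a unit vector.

Step 1 — characteristic polynomial of 2×2 Sigma:
  det(Sigma - λI) = λ² - trace · λ + det = 0.
  trace = 8 + 5 = 13, det = 8·5 - (-2)² = 36.
Step 2 — discriminant:
  Δ = trace² - 4·det = 169 - 144 = 25.
Step 3 — eigenvalues:
  λ = (trace ± √Δ)/2 = (13 ± 5)/2,
  λ_1 = 9,  λ_2 = 4.

Step 4 — unit eigenvector for λ_1: solve (Sigma - λ_1 I)v = 0. First row:
  (8 - 9)·v_x + (-2)·v_y = 0, i.e. (-1)·v_x + (-2)·v_y = 0,
  so v ∝ (b, λ_1 - a) = (-2, 1); multiply by -1 so the first entry is positive: u = (2, -1).
  ||u|| = √((2)² + (-1)²) = √(5) ≈ 2.2361,
  v_1 = u/||u|| ≈ (0.8944, -0.4472) (||v_1|| = 1).

λ_1 = 9,  λ_2 = 4;  v_1 ≈ (0.8944, -0.4472)


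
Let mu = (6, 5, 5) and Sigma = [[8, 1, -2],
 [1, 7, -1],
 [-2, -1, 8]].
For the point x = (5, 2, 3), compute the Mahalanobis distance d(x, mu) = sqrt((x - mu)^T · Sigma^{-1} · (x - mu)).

Step 1 — centre the observation: (x - mu) = (-1, -3, -2).

Step 2 — invert Sigma (cofactor / det for 3×3, or solve directly):
  Sigma^{-1} = [[0.1348, -0.0147, 0.0319],
 [-0.0147, 0.1471, 0.0147],
 [0.0319, 0.0147, 0.1348]].

Step 3 — form the quadratic (x - mu)^T · Sigma^{-1} · (x - mu):
  Sigma^{-1} · (x - mu) = (-0.1544, -0.4559, -0.3456).
  (x - mu)^T · [Sigma^{-1} · (x - mu)] = (-1)·(-0.1544) + (-3)·(-0.4559) + (-2)·(-0.3456) = 2.2132.

Step 4 — take square root: d = √(2.2132) ≈ 1.4877.

d(x, mu) = √(2.2132) ≈ 1.4877


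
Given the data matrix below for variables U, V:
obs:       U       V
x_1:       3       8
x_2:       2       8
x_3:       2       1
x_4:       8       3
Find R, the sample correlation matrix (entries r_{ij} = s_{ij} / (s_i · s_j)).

Step 1 — column means:
  mean(U) = (3 + 2 + 2 + 8) / 4 = 15/4 = 3.75
  mean(V) = (8 + 8 + 1 + 3) / 4 = 20/4 = 5

Step 2 — sample variances and covariances s[i,j] = (1/(n-1)) · Σ_k (x_{k,i} - mean_i) · (x_{k,j} - mean_j), with n-1 = 3:
  s[U,U] = ((-0.75)·(-0.75) + (-1.75)·(-1.75) + (-1.75)·(-1.75) + (4.25)·(4.25)) / 3 = 24.75/3 = 8.25
  s[U,V] = ((-0.75)·(3) + (-1.75)·(3) + (-1.75)·(-4) + (4.25)·(-2)) / 3 = -9/3 = -3
  s[V,V] = ((3)·(3) + (3)·(3) + (-4)·(-4) + (-2)·(-2)) / 3 = 38/3 = 12.6667
  Sample standard deviations s_i = √(s[i,i]):
  s(U) = √(8.25) = 2.8723
  s(V) = √(12.6667) = 3.559

Step 3 — r_{ij} = s_{ij} / (s_i · s_j):
  r[U,U] = 1 (diagonal).
  r[U,V] = -3 / (2.8723 · 3.559) = -3 / 10.2225 = -0.2935
  r[V,V] = 1 (diagonal).

R is symmetric with unit diagonal. Assembling:

R = [[1, -0.2935],
 [-0.2935, 1]]


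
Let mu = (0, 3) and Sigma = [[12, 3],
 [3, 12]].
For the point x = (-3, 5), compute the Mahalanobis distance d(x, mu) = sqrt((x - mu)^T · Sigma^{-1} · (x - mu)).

Step 1 — centre the observation: (x - mu) = (-3, 2).

Step 2 — invert Sigma. det(Sigma) = 12·12 - (3)² = 135.
  Sigma^{-1} = (1/det) · [[d, -b], [-b, a]] = [[0.0889, -0.0222],
 [-0.0222, 0.0889]].

Step 3 — form the quadratic (x - mu)^T · Sigma^{-1} · (x - mu):
  Sigma^{-1} · (x - mu) = (-0.3111, 0.2444).
  (x - mu)^T · [Sigma^{-1} · (x - mu)] = (-3)·(-0.3111) + (2)·(0.2444) = 1.4222.

Step 4 — take square root: d = √(1.4222) ≈ 1.1926.

d(x, mu) = √(1.4222) ≈ 1.1926
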